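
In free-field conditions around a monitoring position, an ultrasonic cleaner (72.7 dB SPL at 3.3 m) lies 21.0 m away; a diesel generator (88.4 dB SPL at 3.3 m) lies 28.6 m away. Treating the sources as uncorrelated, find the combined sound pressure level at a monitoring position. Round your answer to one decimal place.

First find each source's level at the receiver (point-source: −20·log₁₀(r/r_ref)), then combine on an intensity basis.
ultrasonic cleaner: 72.7 − 20·log₁₀(21.0/3.3) = 72.7 − 16.07 = 56.63 dB SPL.
diesel generator: 88.4 − 20·log₁₀(28.6/3.3) = 88.4 − 18.76 = 69.64 dB SPL.
Σ 10^(L/10) = 9.671e+06 → L_total = 10·log₁₀(9.671e+06) = 69.85 dB SPL.

69.9 dB SPL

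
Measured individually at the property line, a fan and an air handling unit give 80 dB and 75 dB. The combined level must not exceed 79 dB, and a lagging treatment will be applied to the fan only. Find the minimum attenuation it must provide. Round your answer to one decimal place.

3.2 dB

The untreated sources together contribute 10^(75/10) = 3.162e+07, i.e. 75.00 dB.
To meet 79 dB overall, the treated fan may contribute at most 10^(79/10) − 3.162e+07 = 4.781e+07, i.e. 76.80 dB.
So the fan must be reduced from 80 to 76.80 dB: IL = 3.20 dB.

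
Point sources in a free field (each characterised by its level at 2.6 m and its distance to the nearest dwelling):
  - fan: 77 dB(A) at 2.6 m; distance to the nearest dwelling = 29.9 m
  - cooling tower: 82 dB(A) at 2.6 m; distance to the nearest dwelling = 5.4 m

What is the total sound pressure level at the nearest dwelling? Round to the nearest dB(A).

76 dB(A)

Propagate each source to the receiver with L = L_ref − 20·log₁₀(r/r_ref), then add intensities.
fan: 77 − 20·log₁₀(29.9/2.6) = 77 − 21.21 = 55.79 dB(A).
cooling tower: 82 − 20·log₁₀(5.4/2.6) = 82 − 6.35 = 75.65 dB(A).
Σ 10^(L/10) = 3.712e+07 → L_total = 10·log₁₀(3.712e+07) = 75.70 dB(A).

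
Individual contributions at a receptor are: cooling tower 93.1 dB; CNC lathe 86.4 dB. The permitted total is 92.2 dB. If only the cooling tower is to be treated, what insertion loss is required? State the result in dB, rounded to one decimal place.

Everything except the cooling tower sums to 10^(86.4/10) = 4.365e+08 in linear terms, 86.40 dB.
The limit corresponds to 10^(92.2/10) = 1.660e+09; subtracting the fixed part leaves 1.223e+09 for the cooling tower, i.e. 90.87 dB.
So the cooling tower must be reduced from 93.1 to 90.87 dB: IL = 2.23 dB.

2.2 dB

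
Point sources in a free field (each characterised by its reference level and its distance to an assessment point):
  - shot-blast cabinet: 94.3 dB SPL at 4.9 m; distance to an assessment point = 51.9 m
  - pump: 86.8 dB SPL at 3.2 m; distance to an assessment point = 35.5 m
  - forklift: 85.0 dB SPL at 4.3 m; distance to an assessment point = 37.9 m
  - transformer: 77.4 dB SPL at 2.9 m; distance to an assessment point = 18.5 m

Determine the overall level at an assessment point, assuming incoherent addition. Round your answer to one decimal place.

Propagate each source to the receiver with L = L_ref − 20·log₁₀(r/r_ref), then add intensities.
shot-blast cabinet: 94.3 − 20·log₁₀(51.9/4.9) = 94.3 − 20.50 = 73.80 dB SPL.
pump: 86.8 − 20·log₁₀(35.5/3.2) = 86.8 − 20.90 = 65.90 dB SPL.
forklift: 85.0 − 20·log₁₀(37.9/4.3) = 85.0 − 18.90 = 66.10 dB SPL.
transformer: 77.4 − 20·log₁₀(18.5/2.9) = 77.4 − 16.10 = 61.30 dB SPL.
Σ 10^(L/10) = 3.330e+07 → L_total = 10·log₁₀(3.330e+07) = 75.22 dB SPL.

75.2 dB SPL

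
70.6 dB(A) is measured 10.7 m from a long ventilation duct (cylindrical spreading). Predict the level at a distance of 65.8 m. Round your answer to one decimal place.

62.7 dB(A)

Cylindrical spreading from a line source gives a 10·log₁₀(r₂/r₁) drop.
L₂ = 70.6 − 10·log₁₀(65.8/10.7) = 70.6 − 7.888 = 62.71 dB(A).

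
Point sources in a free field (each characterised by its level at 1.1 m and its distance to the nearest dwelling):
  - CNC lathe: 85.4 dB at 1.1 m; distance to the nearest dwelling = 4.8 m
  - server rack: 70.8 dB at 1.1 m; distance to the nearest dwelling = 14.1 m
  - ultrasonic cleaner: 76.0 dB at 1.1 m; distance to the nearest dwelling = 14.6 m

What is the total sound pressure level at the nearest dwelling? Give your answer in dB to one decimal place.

72.7 dB

First find each source's level at the receiver (point-source: −20·log₁₀(r/r_ref)), then combine on an intensity basis.
CNC lathe: 85.4 − 20·log₁₀(4.8/1.1) = 85.4 − 12.80 = 72.60 dB.
server rack: 70.8 − 20·log₁₀(14.1/1.1) = 70.8 − 22.16 = 48.64 dB.
ultrasonic cleaner: 76.0 − 20·log₁₀(14.6/1.1) = 76.0 − 22.46 = 53.54 dB.
Σ 10^(L/10) = 1.851e+07 → L_total = 10·log₁₀(1.851e+07) = 72.67 dB.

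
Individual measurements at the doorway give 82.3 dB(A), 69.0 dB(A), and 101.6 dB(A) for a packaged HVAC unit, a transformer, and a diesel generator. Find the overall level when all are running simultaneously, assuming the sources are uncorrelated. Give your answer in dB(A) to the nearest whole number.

102 dB(A)

For uncorrelated sources the intensities add, so convert each level to linear form, sum, and take 10·log₁₀ of the total.
Σ 10^(L/10) = 10^(82.3/10) + 10^(69.0/10) + 10^(101.6/10) = 1.463e+10.
L_total = 10·log₁₀(1.463e+10) = 101.65 dB(A).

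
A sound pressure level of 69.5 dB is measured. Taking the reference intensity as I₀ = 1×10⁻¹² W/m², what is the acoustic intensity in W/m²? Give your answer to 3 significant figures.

L = 10·log₁₀(I/I₀) ⇒ I = I₀·10^(L/10) = 10⁻¹² × 10^6.95.

8.91e-06 W/m²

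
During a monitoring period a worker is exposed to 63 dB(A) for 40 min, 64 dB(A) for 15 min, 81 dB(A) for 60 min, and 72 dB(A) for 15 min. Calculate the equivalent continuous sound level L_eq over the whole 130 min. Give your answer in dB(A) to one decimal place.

L_eq = 10·log₁₀[(1/T)·Σ tᵢ·10^(Lᵢ/10)] with T = 130 min.
Σ tᵢ·10^(Lᵢ/10) = 40·10^(63/10) + 15·10^(64/10) + 60·10^(81/10) + 15·10^(72/10) = 7.909e+09.
L_eq = 10·log₁₀(7.909e+09/130) = 77.84 dB(A).

77.8 dB(A)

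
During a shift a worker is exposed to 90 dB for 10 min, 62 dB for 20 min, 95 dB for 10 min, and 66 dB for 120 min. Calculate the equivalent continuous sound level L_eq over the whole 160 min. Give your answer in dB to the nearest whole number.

Weight each interval's intensity by its duration and average over T = 160 min:
Σ tᵢ·10^(Lᵢ/10) = 10·10^(90/10) + 20·10^(62/10) + 10·10^(95/10) + 120·10^(66/10) = 4.213e+10.
L_eq = 10·log₁₀(4.213e+10/160) = 84.20 dB.

84 dB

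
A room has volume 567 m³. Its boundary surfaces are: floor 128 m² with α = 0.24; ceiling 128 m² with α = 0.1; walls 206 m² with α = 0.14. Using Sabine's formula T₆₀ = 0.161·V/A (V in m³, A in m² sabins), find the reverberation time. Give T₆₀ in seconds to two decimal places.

1.26 s

Summing Sᵢαᵢ: 128·0.24 + 128·0.1 + 206·0.14 = 72.36 m².
T₆₀ = 0.161·V/A = 0.161·567/72.36 = 1.262 s.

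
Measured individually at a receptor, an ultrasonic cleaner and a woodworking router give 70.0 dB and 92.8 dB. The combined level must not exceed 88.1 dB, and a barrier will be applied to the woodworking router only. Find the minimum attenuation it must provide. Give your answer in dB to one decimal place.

The untreated sources together contribute 10^(70.0/10) = 1.000e+07, i.e. 70.00 dB.
The limit corresponds to 10^(88.1/10) = 6.457e+08; subtracting the fixed part leaves 6.357e+08 for the woodworking router, i.e. 88.03 dB.
Required insertion loss = 92.8 − 88.03 = 4.77 dB.

4.8 dB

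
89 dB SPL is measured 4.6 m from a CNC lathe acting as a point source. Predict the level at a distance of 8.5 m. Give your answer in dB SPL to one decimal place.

83.7 dB SPL

Spherical spreading from a point source gives a 20·log₁₀(r₂/r₁) drop.
L₂ = 89 − 20·log₁₀(8.5/4.6) = 89 − 5.333 = 83.67 dB SPL.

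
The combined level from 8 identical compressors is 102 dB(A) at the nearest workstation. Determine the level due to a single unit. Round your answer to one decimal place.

93.0 dB(A)

For N identical incoherent sources L_total = L₁ + 10·log₁₀ N, so L₁ = 102 − 10·log₁₀(8) = 102 − 9.031.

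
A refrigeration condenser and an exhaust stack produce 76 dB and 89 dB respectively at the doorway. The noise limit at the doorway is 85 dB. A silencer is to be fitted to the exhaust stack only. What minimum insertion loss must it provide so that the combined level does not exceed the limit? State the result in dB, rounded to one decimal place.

Everything except the exhaust stack sums to 10^(76/10) = 3.981e+07 in linear terms, 76.00 dB.
The limit corresponds to 10^(85/10) = 3.162e+08; subtracting the fixed part leaves 2.764e+08 for the exhaust stack, i.e. 84.42 dB.
So the exhaust stack must be reduced from 89 to 84.42 dB: IL = 4.58 dB.

4.6 dB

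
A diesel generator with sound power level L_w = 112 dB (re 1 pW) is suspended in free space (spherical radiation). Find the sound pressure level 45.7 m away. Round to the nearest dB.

68 dB

Free-field spherical radiation: L_p = L_w − 10·log₁₀(4π·r²), r = 45.7 m.
4π·r² = 2.624e+04 m², 10·log₁₀ of that is 44.190 dB.
L_p = 112 − 44.190 = 67.81 dB.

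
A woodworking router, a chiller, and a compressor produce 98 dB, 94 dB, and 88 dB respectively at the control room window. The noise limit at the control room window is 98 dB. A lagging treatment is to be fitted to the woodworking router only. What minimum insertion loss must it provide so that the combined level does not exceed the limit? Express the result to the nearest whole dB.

3 dB

Everything except the woodworking router sums to 10^(94/10) + 10^(88/10) = 3.143e+09 in linear terms, 94.97 dB.
The limit corresponds to 10^(98/10) = 6.310e+09; subtracting the fixed part leaves 3.167e+09 for the woodworking router, i.e. 95.01 dB.
So the woodworking router must be reduced from 98 to 95.01 dB: IL = 2.99 dB.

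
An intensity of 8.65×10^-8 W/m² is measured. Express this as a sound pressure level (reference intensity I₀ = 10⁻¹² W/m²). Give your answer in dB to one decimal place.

49.4 dB

Dividing by I₀ shifts the exponent by 12: I/I₀ = 8.65×10^4.
L = 10·(0.9370 + 4) = 49.37 dB.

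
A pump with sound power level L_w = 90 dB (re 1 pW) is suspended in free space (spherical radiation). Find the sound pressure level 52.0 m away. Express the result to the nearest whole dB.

L_p = L_w − 10·log₁₀(4π·r²) with r = 52.0 m.
4π·r² = 3.398e+04 m², 10·log₁₀ of that is 45.312 dB.
L_p = 90 − 45.312 = 44.69 dB.

45 dB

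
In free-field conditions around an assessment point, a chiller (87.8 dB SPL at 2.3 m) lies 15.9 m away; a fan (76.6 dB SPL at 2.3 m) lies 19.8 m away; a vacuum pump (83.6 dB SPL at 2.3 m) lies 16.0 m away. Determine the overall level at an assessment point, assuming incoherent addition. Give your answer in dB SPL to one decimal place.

Propagate each source to the receiver with L = L_ref − 20·log₁₀(r/r_ref), then add intensities.
chiller: 87.8 − 20·log₁₀(15.9/2.3) = 87.8 − 16.79 = 71.01 dB SPL.
fan: 76.6 − 20·log₁₀(19.8/2.3) = 76.6 − 18.70 = 57.90 dB SPL.
vacuum pump: 83.6 − 20·log₁₀(16.0/2.3) = 83.6 − 16.85 = 66.75 dB SPL.
Σ 10^(L/10) = 1.796e+07 → L_total = 10·log₁₀(1.796e+07) = 72.54 dB SPL.

72.5 dB SPL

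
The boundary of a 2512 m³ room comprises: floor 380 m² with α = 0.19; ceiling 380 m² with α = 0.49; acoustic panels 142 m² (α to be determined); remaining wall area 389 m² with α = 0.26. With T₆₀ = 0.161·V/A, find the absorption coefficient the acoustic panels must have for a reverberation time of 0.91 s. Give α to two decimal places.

0.60

From T₆₀ = 0.161·V/A, the target T₆₀ = 0.91 s needs A = 0.161·2512/0.91 = 444.43 m².
Absorption from the other surfaces = 380·0.19 + 380·0.49 + 389·0.26 = 359.54 m², so the acoustic panels must supply 84.89 m² over 142 m².
α = 84.89/142 = 0.598.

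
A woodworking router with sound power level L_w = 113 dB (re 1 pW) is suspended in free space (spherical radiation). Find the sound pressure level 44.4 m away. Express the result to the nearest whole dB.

69 dB

Free-field spherical radiation: L_p = L_w − 10·log₁₀(4π·r²), r = 44.4 m.
4π·r² = 2.477e+04 m², 10·log₁₀ of that is 43.940 dB.
L_p = 113 − 43.940 = 69.06 dB.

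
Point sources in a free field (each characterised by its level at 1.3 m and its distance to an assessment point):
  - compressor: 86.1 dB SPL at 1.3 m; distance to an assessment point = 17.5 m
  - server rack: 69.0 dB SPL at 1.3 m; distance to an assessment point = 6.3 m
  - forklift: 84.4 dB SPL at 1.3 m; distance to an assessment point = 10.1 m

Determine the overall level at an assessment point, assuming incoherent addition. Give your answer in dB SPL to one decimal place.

First find each source's level at the receiver (point-source: −20·log₁₀(r/r_ref)), then combine on an intensity basis.
compressor: 86.1 − 20·log₁₀(17.5/1.3) = 86.1 − 22.58 = 63.52 dB SPL.
server rack: 69.0 − 20·log₁₀(6.3/1.3) = 69.0 − 13.71 = 55.29 dB SPL.
forklift: 84.4 − 20·log₁₀(10.1/1.3) = 84.4 − 17.81 = 66.59 dB SPL.
Σ 10^(L/10) = 7.149e+06 → L_total = 10·log₁₀(7.149e+06) = 68.54 dB SPL.

68.5 dB SPL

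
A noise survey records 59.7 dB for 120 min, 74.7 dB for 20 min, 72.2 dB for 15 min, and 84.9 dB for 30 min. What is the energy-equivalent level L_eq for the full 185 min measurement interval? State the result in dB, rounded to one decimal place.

77.4 dB

Weight each interval's intensity by its duration and average over T = 185 min:
Σ tᵢ·10^(Lᵢ/10) = 120·10^(59.7/10) + 20·10^(74.7/10) + 15·10^(72.2/10) + 30·10^(84.9/10) = 1.022e+10.
L_eq = 10·log₁₀(1.022e+10/185) = 77.42 dB.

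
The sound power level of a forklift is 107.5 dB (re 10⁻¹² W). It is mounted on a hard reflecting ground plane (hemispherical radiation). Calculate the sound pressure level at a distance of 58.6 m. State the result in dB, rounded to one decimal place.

64.2 dB

L_p = L_w − 10·log₁₀(2π·r²) with r = 58.6 m.
2π·r² = 2.158e+04 m², 10·log₁₀ of that is 43.340 dB.
L_p = 107.5 − 43.340 = 64.16 dB.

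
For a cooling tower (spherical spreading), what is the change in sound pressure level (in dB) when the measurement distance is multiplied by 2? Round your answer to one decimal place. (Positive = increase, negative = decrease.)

-6.0 dB

With spherical spreading the level changes by −20·log₁₀(r₂/r₁).
ΔL = −20·log₁₀(2) = -6.02 dB.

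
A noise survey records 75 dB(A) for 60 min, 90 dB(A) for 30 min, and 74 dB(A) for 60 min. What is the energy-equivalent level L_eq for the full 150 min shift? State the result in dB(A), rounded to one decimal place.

83.5 dB(A)

The energy average is taken in the linear domain: L_eq = 10·log₁₀[(Σ tᵢ·10^(Lᵢ/10))/T], T = 150 min.
Σ tᵢ·10^(Lᵢ/10) = 60·10^(75/10) + 30·10^(90/10) + 60·10^(74/10) = 3.340e+10.
L_eq = 10·log₁₀(3.340e+10/150) = 83.48 dB(A).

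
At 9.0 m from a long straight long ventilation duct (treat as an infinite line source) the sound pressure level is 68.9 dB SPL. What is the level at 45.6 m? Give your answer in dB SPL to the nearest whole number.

62 dB SPL

Cylindrical spreading from a line source gives a 10·log₁₀(r₂/r₁) drop.
L₂ = 68.9 − 10·log₁₀(45.6/9.0) = 68.9 − 7.047 = 61.85 dB SPL.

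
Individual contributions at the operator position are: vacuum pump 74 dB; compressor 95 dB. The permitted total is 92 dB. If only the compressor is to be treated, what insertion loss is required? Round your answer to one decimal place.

Fixed contribution from the other source: Σ 10^(L/10) = 10^(74/10) = 2.512e+07 (74.00 dB).
The limit corresponds to 10^(92/10) = 1.585e+09; subtracting the fixed part leaves 1.560e+09 for the compressor, i.e. 91.93 dB.
So the compressor must be reduced from 95 to 91.93 dB: IL = 3.07 dB.

3.1 dB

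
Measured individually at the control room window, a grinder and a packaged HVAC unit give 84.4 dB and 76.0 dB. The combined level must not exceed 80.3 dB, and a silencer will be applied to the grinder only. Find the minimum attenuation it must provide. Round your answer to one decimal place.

The untreated sources together contribute 10^(76.0/10) = 3.981e+07, i.e. 76.00 dB.
To meet 80.3 dB overall, the treated grinder may contribute at most 10^(80.3/10) − 3.981e+07 = 6.734e+07, i.e. 78.28 dB.
So the grinder must be reduced from 84.4 to 78.28 dB: IL = 6.12 dB.

6.1 dB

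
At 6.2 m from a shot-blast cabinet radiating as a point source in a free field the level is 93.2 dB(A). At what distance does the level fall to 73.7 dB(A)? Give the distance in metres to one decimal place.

58.5 m

The 19.5 dB drop corresponds to a distance ratio of 10^(19.5/20) for a point source.
r₂ = 6.2·10^((93.2−73.7)/20) = 6.2·10^(19.5/20) = 58.53 m.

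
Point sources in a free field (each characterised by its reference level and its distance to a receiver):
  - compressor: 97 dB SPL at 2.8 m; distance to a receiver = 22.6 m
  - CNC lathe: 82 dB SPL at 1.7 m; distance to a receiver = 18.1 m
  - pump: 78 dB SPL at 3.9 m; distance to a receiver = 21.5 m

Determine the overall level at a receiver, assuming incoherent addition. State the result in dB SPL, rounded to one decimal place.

Propagate each source to the receiver with L = L_ref − 20·log₁₀(r/r_ref), then add intensities.
compressor: 97 − 20·log₁₀(22.6/2.8) = 97 − 18.14 = 78.86 dB SPL.
CNC lathe: 82 − 20·log₁₀(18.1/1.7) = 82 − 20.54 = 61.46 dB SPL.
pump: 78 − 20·log₁₀(21.5/3.9) = 78 − 14.83 = 63.17 dB SPL.
Σ 10^(L/10) = 8.040e+07 → L_total = 10·log₁₀(8.040e+07) = 79.05 dB SPL.

79.1 dB SPL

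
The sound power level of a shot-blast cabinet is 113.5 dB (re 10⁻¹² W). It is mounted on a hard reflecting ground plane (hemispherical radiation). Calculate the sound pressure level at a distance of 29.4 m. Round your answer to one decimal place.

76.2 dB

Free-field hemispherical radiation: L_p = L_w − 10·log₁₀(2π·r²), r = 29.4 m.
2π·r² = 5431 m², 10·log₁₀ of that is 37.349 dB.
L_p = 113.5 − 37.349 = 76.15 dB.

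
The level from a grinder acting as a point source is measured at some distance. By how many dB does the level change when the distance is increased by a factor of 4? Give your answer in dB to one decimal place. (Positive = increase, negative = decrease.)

Point-source spreading: ΔL = −20·log₁₀(r₂/r₁).
ΔL = −20·log₁₀(4) = -12.04 dB.

-12.0 dB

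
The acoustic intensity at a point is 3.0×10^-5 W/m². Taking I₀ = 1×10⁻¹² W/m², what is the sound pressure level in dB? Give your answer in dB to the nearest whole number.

I/I₀ = 3.0×10^-5/10⁻¹² = 3.0×10^7, and L = 10·log₁₀(I/I₀).
L = 10·(0.4771 + 7) = 74.77 dB.

75 dB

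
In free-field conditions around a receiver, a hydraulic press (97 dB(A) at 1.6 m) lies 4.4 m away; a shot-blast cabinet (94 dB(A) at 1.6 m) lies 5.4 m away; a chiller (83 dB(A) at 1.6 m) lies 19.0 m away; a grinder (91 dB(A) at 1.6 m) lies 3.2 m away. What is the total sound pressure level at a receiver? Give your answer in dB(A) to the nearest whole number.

91 dB(A)

First find each source's level at the receiver (point-source: −20·log₁₀(r/r_ref)), then combine on an intensity basis.
hydraulic press: 97 − 20·log₁₀(4.4/1.6) = 97 − 8.79 = 88.21 dB(A).
shot-blast cabinet: 94 − 20·log₁₀(5.4/1.6) = 94 − 10.57 = 83.43 dB(A).
chiller: 83 − 20·log₁₀(19.0/1.6) = 83 − 21.49 = 61.51 dB(A).
grinder: 91 − 20·log₁₀(3.2/1.6) = 91 − 6.02 = 84.98 dB(A).
Σ 10^(L/10) = 1.199e+09 → L_total = 10·log₁₀(1.199e+09) = 90.79 dB(A).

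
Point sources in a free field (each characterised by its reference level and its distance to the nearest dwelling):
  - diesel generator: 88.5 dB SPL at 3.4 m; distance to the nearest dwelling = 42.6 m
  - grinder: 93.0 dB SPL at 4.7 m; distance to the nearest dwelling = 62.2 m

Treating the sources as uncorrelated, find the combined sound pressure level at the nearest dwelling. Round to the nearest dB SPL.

Apply inverse-square spreading to bring every level to the receiver, then sum 10^(L/10).
diesel generator: 88.5 − 20·log₁₀(42.6/3.4) = 88.5 − 21.96 = 66.54 dB SPL.
grinder: 93.0 − 20·log₁₀(62.2/4.7) = 93.0 − 22.43 = 70.57 dB SPL.
Σ 10^(L/10) = 1.590e+07 → L_total = 10·log₁₀(1.590e+07) = 72.01 dB SPL.

72 dB SPL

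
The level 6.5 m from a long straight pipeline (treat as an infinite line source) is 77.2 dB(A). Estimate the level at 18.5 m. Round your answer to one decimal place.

72.7 dB(A)

For a line source, L₂ = L₁ − 10·log₁₀(r₂/r₁).
L₂ = 77.2 − 10·log₁₀(18.5/6.5) = 77.2 − 4.543 = 72.66 dB(A).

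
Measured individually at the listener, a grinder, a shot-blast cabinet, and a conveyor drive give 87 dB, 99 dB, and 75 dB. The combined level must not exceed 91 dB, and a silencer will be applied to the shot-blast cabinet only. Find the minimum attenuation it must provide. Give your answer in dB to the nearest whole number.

10 dB

Everything except the shot-blast cabinet sums to 10^(87/10) + 10^(75/10) = 5.328e+08 in linear terms, 87.27 dB.
The limit corresponds to 10^(91/10) = 1.259e+09; subtracting the fixed part leaves 7.261e+08 for the shot-blast cabinet, i.e. 88.61 dB.
So the shot-blast cabinet must be reduced from 99 to 88.61 dB: IL = 10.39 dB.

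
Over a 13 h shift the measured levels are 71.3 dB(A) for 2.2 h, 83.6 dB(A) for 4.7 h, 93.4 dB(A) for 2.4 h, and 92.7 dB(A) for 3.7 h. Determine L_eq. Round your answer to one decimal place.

Weight each interval's intensity by its duration and average over T = 13 h:
Σ tᵢ·10^(Lᵢ/10) = 2.2·10^(71.3/10) + 4.7·10^(83.6/10) + 2.4·10^(93.4/10) + 3.7·10^(92.7/10) = 1.325e+10.
L_eq = 10·log₁₀(1.325e+10/13) = 90.08 dB(A).

90.1 dB(A)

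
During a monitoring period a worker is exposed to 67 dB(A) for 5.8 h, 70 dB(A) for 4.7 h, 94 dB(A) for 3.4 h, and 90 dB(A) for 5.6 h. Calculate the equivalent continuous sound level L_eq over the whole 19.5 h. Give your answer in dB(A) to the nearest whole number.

89 dB(A)

L_eq = 10·log₁₀[(1/T)·Σ tᵢ·10^(Lᵢ/10)] with T = 19.5 h.
Σ tᵢ·10^(Lᵢ/10) = 5.8·10^(67/10) + 4.7·10^(70/10) + 3.4·10^(94/10) + 5.6·10^(90/10) = 1.422e+10.
L_eq = 10·log₁₀(1.422e+10/19.5) = 88.63 dB(A).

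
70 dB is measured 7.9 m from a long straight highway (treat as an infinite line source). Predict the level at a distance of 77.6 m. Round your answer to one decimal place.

For a line source, L₂ = L₁ − 10·log₁₀(r₂/r₁).
L₂ = 70 − 10·log₁₀(77.6/7.9) = 70 − 9.922 = 60.08 dB.

60.1 dB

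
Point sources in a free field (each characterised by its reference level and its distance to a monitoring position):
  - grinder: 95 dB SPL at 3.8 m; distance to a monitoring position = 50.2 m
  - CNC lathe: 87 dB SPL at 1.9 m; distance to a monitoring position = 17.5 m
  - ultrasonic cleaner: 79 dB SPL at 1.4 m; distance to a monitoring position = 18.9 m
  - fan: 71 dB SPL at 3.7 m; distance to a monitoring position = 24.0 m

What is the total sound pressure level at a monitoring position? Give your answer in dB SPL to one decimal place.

73.9 dB SPL

Apply inverse-square spreading to bring every level to the receiver, then sum 10^(L/10).
grinder: 95 − 20·log₁₀(50.2/3.8) = 95 − 22.42 = 72.58 dB SPL.
CNC lathe: 87 − 20·log₁₀(17.5/1.9) = 87 − 19.29 = 67.71 dB SPL.
ultrasonic cleaner: 79 − 20·log₁₀(18.9/1.4) = 79 − 22.61 = 56.39 dB SPL.
fan: 71 − 20·log₁₀(24.0/3.7) = 71 − 16.24 = 54.76 dB SPL.
Σ 10^(L/10) = 2.476e+07 → L_total = 10·log₁₀(2.476e+07) = 73.94 dB SPL.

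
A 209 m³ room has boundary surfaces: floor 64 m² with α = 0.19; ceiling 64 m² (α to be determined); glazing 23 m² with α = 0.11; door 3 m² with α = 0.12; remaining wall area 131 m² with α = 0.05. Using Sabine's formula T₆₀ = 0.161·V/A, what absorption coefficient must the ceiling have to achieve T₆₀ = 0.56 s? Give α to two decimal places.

From T₆₀ = 0.161·V/A, the target T₆₀ = 0.56 s needs A = 0.161·209/0.56 = 60.09 m².
Absorption from the other surfaces = 64·0.19 + 23·0.11 + 3·0.12 + 131·0.05 = 21.60 m², so the ceiling must supply 38.49 m² over 64 m².
α = 38.49/64 = 0.601.

0.60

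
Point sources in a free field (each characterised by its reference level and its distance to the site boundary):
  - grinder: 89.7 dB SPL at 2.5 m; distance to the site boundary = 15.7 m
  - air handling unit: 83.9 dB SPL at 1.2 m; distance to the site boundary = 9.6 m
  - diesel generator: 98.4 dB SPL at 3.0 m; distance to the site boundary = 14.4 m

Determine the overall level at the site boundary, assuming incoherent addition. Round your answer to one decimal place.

Apply inverse-square spreading to bring every level to the receiver, then sum 10^(L/10).
grinder: 89.7 − 20·log₁₀(15.7/2.5) = 89.7 − 15.96 = 73.74 dB SPL.
air handling unit: 83.9 − 20·log₁₀(9.6/1.2) = 83.9 − 18.06 = 65.84 dB SPL.
diesel generator: 98.4 − 20·log₁₀(14.4/3.0) = 98.4 − 13.62 = 84.78 dB SPL.
Σ 10^(L/10) = 3.278e+08 → L_total = 10·log₁₀(3.278e+08) = 85.16 dB SPL.

85.2 dB SPL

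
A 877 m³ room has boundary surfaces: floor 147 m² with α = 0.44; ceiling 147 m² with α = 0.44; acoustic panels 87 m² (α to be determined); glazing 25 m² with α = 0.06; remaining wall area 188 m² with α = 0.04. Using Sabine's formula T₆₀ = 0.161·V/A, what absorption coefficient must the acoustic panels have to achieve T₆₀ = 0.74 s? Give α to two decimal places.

0.60

A = 0.161·V/T₆₀ = 0.161·877/0.74 = 190.81 m² sabins.
Absorption from the other surfaces = 147·0.44 + 147·0.44 + 25·0.06 + 188·0.04 = 138.38 m², so the acoustic panels must supply 52.43 m² over 87 m².
α = 52.43/87 = 0.603.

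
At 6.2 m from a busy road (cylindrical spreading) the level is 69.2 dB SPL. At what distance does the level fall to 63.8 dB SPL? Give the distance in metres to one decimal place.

The 5.4 dB drop corresponds to a distance ratio of 10^(5.4/10) for a line source.
r₂ = 6.2·10^((69.2−63.8)/10) = 6.2·10^(5.4/10) = 21.50 m.

21.5 m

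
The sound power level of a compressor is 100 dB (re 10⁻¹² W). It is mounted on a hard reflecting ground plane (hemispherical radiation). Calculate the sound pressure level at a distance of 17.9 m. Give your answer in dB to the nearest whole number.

Free-field hemispherical radiation: L_p = L_w − 10·log₁₀(2π·r²), r = 17.9 m.
2π·r² = 2013 m², 10·log₁₀ of that is 33.039 dB.
L_p = 100 − 33.039 = 66.96 dB.

67 dB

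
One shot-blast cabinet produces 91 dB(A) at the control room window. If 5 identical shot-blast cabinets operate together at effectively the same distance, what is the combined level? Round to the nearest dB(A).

With 5 equal, uncorrelated contributions the intensity is 5× that of one unit, giving a rise of 10·log₁₀ 5.
L_total = 91 + 10·log₁₀(5) = 91 + 6.990 = 97.99 dB(A).

98 dB(A)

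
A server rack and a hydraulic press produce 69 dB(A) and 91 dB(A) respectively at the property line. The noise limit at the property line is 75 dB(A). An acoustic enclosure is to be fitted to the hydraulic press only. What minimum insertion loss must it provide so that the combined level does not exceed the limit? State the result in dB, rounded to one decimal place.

17.3 dB

The untreated sources together contribute 10^(69/10) = 7.943e+06, i.e. 69.00 dB(A).
To meet 75 dB(A) overall, the treated hydraulic press may contribute at most 10^(75/10) − 7.943e+06 = 2.368e+07, i.e. 73.74 dB(A).
So the hydraulic press must be reduced from 91 to 73.74 dB(A): IL = 17.26 dB.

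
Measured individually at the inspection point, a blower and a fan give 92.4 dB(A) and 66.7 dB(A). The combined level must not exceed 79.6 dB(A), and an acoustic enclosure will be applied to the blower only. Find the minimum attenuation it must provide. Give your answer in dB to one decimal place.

Fixed contribution from the other source: Σ 10^(L/10) = 10^(66.7/10) = 4.677e+06 (66.70 dB(A)).
The limit corresponds to 10^(79.6/10) = 9.120e+07; subtracting the fixed part leaves 8.652e+07 for the blower, i.e. 79.37 dB(A).
So the blower must be reduced from 92.4 to 79.37 dB(A): IL = 13.03 dB.

13.0 dB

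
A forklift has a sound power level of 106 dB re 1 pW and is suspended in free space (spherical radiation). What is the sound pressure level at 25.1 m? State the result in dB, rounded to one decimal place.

The power spreads over a sphere of area 4π·r², so L_p = L_w − 10·log₁₀(4π·r²).
4π·r² = 7917 m², 10·log₁₀ of that is 38.986 dB.
L_p = 106 − 38.986 = 67.01 dB.

67.0 dB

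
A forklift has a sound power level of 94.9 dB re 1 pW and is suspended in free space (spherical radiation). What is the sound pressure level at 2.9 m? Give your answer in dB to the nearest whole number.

75 dB

Free-field spherical radiation: L_p = L_w − 10·log₁₀(4π·r²), r = 2.9 m.
4π·r² = 105.7 m², 10·log₁₀ of that is 20.240 dB.
L_p = 94.9 − 20.240 = 74.66 dB.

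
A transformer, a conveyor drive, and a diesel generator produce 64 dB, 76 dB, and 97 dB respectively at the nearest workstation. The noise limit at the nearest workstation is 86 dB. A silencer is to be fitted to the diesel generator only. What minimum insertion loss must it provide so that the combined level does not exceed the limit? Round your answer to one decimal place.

11.5 dB

Everything except the diesel generator sums to 10^(64/10) + 10^(76/10) = 4.232e+07 in linear terms, 76.27 dB.
To meet 86 dB overall, the treated diesel generator may contribute at most 10^(86/10) − 4.232e+07 = 3.558e+08, i.e. 85.51 dB.
So the diesel generator must be reduced from 97 to 85.51 dB: IL = 11.49 dB.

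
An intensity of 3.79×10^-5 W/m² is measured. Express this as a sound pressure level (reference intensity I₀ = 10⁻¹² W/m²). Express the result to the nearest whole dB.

I/I₀ = 3.79×10^-5/10⁻¹² = 3.79×10^7, and L = 10·log₁₀(I/I₀).
L = 10·(0.5786 + 7) = 75.79 dB.

76 dB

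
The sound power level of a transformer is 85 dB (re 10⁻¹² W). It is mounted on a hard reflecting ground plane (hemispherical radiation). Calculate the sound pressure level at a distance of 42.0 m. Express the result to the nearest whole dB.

L_p = L_w − 10·log₁₀(2π·r²) with r = 42.0 m.
2π·r² = 1.108e+04 m², 10·log₁₀ of that is 40.447 dB.
L_p = 85 − 40.447 = 44.55 dB.

45 dB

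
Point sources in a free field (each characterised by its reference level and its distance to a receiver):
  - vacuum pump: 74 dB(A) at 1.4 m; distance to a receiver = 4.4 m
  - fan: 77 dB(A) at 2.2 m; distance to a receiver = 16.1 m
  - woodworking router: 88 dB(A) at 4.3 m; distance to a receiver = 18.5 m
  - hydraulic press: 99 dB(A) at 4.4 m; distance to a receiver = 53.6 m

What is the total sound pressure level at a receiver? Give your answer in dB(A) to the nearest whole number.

First find each source's level at the receiver (point-source: −20·log₁₀(r/r_ref)), then combine on an intensity basis.
vacuum pump: 74 − 20·log₁₀(4.4/1.4) = 74 − 9.95 = 64.05 dB(A).
fan: 77 − 20·log₁₀(16.1/2.2) = 77 − 17.29 = 59.71 dB(A).
woodworking router: 88 − 20·log₁₀(18.5/4.3) = 88 − 12.67 = 75.33 dB(A).
hydraulic press: 99 − 20·log₁₀(53.6/4.4) = 99 − 21.71 = 77.29 dB(A).
Σ 10^(L/10) = 9.109e+07 → L_total = 10·log₁₀(9.109e+07) = 79.59 dB(A).

80 dB(A)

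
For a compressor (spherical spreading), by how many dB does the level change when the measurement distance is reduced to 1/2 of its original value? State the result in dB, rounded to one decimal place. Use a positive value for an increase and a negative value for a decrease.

+6.0 dB

Point-source spreading: ΔL = −20·log₁₀(r₂/r₁).
ΔL = −20·log₁₀(0.5) = +6.02 dB.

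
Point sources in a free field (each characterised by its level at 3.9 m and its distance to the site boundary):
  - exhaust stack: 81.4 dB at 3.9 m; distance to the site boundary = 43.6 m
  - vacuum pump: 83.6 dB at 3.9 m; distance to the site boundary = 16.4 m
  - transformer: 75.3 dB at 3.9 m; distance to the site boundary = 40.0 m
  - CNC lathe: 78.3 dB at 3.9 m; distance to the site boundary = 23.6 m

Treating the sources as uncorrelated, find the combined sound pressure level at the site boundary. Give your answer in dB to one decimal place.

72.1 dB

First find each source's level at the receiver (point-source: −20·log₁₀(r/r_ref)), then combine on an intensity basis.
exhaust stack: 81.4 − 20·log₁₀(43.6/3.9) = 81.4 − 20.97 = 60.43 dB.
vacuum pump: 83.6 − 20·log₁₀(16.4/3.9) = 83.6 − 12.48 = 71.12 dB.
transformer: 75.3 − 20·log₁₀(40.0/3.9) = 75.3 − 20.22 = 55.08 dB.
CNC lathe: 78.3 − 20·log₁₀(23.6/3.9) = 78.3 − 15.64 = 62.66 dB.
Σ 10^(L/10) = 1.623e+07 → L_total = 10·log₁₀(1.623e+07) = 72.10 dB.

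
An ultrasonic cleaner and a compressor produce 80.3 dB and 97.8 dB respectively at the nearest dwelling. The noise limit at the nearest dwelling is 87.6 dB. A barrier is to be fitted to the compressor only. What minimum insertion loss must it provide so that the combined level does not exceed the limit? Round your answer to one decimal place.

11.1 dB

The untreated sources together contribute 10^(80.3/10) = 1.072e+08, i.e. 80.30 dB.
To meet 87.6 dB overall, the treated compressor may contribute at most 10^(87.6/10) − 1.072e+08 = 4.683e+08, i.e. 86.71 dB.
So the compressor must be reduced from 97.8 to 86.71 dB: IL = 11.09 dB.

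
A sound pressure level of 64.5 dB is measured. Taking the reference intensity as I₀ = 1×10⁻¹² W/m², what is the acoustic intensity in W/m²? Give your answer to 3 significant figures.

2.82e-06 W/m²

L = 10·log₁₀(I/I₀) ⇒ I = I₀·10^(L/10) = 10⁻¹² × 10^6.45.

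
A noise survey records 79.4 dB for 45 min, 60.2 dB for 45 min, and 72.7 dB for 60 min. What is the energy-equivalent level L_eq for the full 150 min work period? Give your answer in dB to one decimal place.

Weight each interval's intensity by its duration and average over T = 150 min:
Σ tᵢ·10^(Lᵢ/10) = 45·10^(79.4/10) + 45·10^(60.2/10) + 60·10^(72.7/10) = 5.084e+09.
L_eq = 10·log₁₀(5.084e+09/150) = 75.30 dB.

75.3 dB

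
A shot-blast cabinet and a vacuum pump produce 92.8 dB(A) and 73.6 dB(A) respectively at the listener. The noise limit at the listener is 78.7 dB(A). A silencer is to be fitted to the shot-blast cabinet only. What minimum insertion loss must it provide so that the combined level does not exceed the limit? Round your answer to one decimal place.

15.7 dB

The untreated sources together contribute 10^(73.6/10) = 2.291e+07, i.e. 73.60 dB(A).
The limit corresponds to 10^(78.7/10) = 7.413e+07; subtracting the fixed part leaves 5.122e+07 for the shot-blast cabinet, i.e. 77.09 dB(A).
So the shot-blast cabinet must be reduced from 92.8 to 77.09 dB(A): IL = 15.71 dB.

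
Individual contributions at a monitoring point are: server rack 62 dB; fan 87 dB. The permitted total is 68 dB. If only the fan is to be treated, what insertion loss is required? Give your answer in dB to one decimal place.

20.3 dB

Fixed contribution from the other source: Σ 10^(L/10) = 10^(62/10) = 1.585e+06 (62.00 dB).
To meet 68 dB overall, the treated fan may contribute at most 10^(68/10) − 1.585e+06 = 4.725e+06, i.e. 66.74 dB.
So the fan must be reduced from 87 to 66.74 dB: IL = 20.26 dB.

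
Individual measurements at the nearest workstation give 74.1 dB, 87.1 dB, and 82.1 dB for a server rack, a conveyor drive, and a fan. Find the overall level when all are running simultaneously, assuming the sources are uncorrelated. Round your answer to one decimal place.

For uncorrelated sources the intensities add, so convert each level to linear form, sum, and take 10·log₁₀ of the total.
Σ 10^(L/10) = 10^(74.1/10) + 10^(87.1/10) + 10^(82.1/10) = 7.007e+08.
L_total = 10·log₁₀(7.007e+08) = 88.46 dB.

88.5 dB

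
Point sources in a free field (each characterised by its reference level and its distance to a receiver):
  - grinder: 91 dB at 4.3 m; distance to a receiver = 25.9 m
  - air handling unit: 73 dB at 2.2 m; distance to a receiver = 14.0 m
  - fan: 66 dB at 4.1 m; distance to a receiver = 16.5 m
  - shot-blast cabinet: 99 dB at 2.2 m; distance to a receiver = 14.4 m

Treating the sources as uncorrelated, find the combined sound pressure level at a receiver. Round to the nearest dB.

83 dB

Propagate each source to the receiver with L = L_ref − 20·log₁₀(r/r_ref), then add intensities.
grinder: 91 − 20·log₁₀(25.9/4.3) = 91 − 15.60 = 75.40 dB.
air handling unit: 73 − 20·log₁₀(14.0/2.2) = 73 − 16.07 = 56.93 dB.
fan: 66 − 20·log₁₀(16.5/4.1) = 66 − 12.09 = 53.91 dB.
shot-blast cabinet: 99 − 20·log₁₀(14.4/2.2) = 99 − 16.32 = 82.68 dB.
Σ 10^(L/10) = 2.208e+08 → L_total = 10·log₁₀(2.208e+08) = 83.44 dB.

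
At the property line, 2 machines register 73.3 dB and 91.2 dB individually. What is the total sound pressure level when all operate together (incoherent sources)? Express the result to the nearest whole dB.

Incoherent sources combine by intensity addition: L_total = 10·log₁₀(Σ 10^(L_i/10)).
Σ 10^(L/10) = 10^(73.3/10) + 10^(91.2/10) = 1.340e+09.
L_total = 10·log₁₀(1.340e+09) = 91.27 dB.

91 dB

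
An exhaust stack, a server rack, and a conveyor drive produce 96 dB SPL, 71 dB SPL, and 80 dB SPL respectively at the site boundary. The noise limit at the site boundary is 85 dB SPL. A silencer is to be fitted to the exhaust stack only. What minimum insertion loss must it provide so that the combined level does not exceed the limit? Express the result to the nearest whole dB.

Everything except the exhaust stack sums to 10^(71/10) + 10^(80/10) = 1.126e+08 in linear terms, 80.51 dB SPL.
To meet 85 dB SPL overall, the treated exhaust stack may contribute at most 10^(85/10) − 1.126e+08 = 2.036e+08, i.e. 83.09 dB SPL.
So the exhaust stack must be reduced from 96 to 83.09 dB SPL: IL = 12.91 dB.

13 dB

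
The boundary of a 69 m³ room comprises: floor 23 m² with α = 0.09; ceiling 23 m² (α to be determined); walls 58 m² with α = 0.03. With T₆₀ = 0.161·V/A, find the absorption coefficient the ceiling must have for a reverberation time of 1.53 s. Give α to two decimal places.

0.15

A = 0.161·V/T₆₀ = 0.161·69/1.53 = 7.26 m² sabins.
Absorption from the other surfaces = 23·0.09 + 58·0.03 = 3.81 m², so the ceiling must supply 3.45 m² over 23 m².
α = 3.45/23 = 0.150.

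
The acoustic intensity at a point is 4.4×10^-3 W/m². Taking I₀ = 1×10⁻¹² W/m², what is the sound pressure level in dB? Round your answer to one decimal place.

Dividing by I₀ shifts the exponent by 12: I/I₀ = 4.4×10^9.
L = 10·(0.6435 + 9) = 96.43 dB.

96.4 dB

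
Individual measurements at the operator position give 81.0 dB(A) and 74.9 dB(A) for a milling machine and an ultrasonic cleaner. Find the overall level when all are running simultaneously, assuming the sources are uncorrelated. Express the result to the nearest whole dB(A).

82 dB(A)

Incoherent sources combine by intensity addition: L_total = 10·log₁₀(Σ 10^(L_i/10)).
Σ 10^(L/10) = 10^(81.0/10) + 10^(74.9/10) = 1.568e+08.
L_total = 10·log₁₀(1.568e+08) = 81.95 dB(A).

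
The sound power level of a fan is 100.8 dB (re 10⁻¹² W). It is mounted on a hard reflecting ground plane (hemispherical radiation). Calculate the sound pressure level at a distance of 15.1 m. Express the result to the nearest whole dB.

69 dB

L_p = L_w − 10·log₁₀(2π·r²) with r = 15.1 m.
2π·r² = 1433 m², 10·log₁₀ of that is 31.561 dB.
L_p = 100.8 − 31.561 = 69.24 dB.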